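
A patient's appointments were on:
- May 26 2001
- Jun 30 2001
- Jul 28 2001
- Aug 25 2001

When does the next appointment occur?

Sep 29 2001

These are Saturdays with 35, 28, 28-day gaps.
Each is the final Saturday of its month — Jun 30 2001 is past the 28th, so '4th Saturday' doesn't fit.
Last Saturday of September 2001: Sep 29 2001.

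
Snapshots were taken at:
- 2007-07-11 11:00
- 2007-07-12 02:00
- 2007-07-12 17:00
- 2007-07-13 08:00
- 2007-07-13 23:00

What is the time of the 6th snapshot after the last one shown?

2007-07-17 17:00

Spacing: 15, 15, 15, 15 h — constant 15 h.
2007-07-13 23:00 + 15 h = 2007-07-14 14:00.
2007-07-14 14:00 + 15 h = 2007-07-15 05:00.
2007-07-15 05:00 + 15 h = 2007-07-15 20:00.
2007-07-15 20:00 + 15 h = 2007-07-16 11:00.
2007-07-16 11:00 + 15 h = 2007-07-17 02:00.
2007-07-17 02:00 + 15 h = 2007-07-17 17:00.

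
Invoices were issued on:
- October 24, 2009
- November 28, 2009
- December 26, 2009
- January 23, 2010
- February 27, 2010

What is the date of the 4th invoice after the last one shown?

All dates are Saturdays, 35, 28, 28, 35 days apart.
Specifically, the 4th Saturday of each month.
4th Saturday of March 2010: March 27, 2010.
April 2010 — 4th Saturday is April 24, 2010.
4th Saturday of May 2010: May 22, 2010.
4th Saturday of June 2010: June 26, 2010.

June 26, 2010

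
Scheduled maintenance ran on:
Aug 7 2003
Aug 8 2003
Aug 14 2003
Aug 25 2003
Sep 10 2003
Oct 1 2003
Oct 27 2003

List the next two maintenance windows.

Nov 27 2003, Jan 2 2004

Gaps: 1, 6, 11, 16, 21, 26 days — each gap is 5 larger than the previous one.
Next gap: 31 days. Oct 27 2003 + 31 days = Nov 27 2003.
Next gap: 36 days. Nov 27 2003 + 36 days = Jan 2 2004.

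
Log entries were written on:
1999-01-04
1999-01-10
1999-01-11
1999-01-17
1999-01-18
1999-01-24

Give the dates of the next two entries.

Every event lands on a Monday or Sunday (gaps cycle 6, 1, 6, 1, 6).
So the schedule is: every Monday and Sunday.
The following Monday is 1999-01-25.
The following Sunday is 1999-01-31.

1999-01-25, 1999-01-31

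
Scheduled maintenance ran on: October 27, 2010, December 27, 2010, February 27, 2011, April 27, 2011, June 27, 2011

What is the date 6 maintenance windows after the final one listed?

June 27, 2012

Gaps: 61, 62, 59, 61 days — not constant. Every event is on the 27th of the month.
Pattern: the 27th of every 2 months.
Next: August 2011 → August 27, 2011.
Next: October 2011 → October 27, 2011.
December 2011: December 27, 2011.
February 2012: February 27, 2012.
April 2012: April 27, 2012.
Next: June 2012 → June 27, 2012.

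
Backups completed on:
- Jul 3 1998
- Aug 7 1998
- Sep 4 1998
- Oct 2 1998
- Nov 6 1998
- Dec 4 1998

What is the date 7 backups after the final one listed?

Gaps: 35, 28, 28, 35, 28 days — a mix of 28 and 35. Every date is a Friday.
Each is the 1st Friday of its month.
January 1999 — 1st Friday is Jan 1 1999.
1st Friday of February 1999: Feb 5 1999.
1st Friday of March 1999: Mar 5 1999.
April 1999 — 1st Friday is Apr 2 1999.
May 1999 — 1st Friday is May 7 1999.
1st Friday of June 1999: Jun 4 1999.
1st Friday of July 1999: Jul 2 1999.

Jul 2 1999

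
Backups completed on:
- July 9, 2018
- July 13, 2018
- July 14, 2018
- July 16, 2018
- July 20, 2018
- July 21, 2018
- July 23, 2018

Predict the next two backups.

July 27, 2018; July 28, 2018

Gaps: 4, 1, 2, 4, 1, 2 days — not constant, but cyclic with period 3.
The events fall on every Monday, Friday and Saturday.
The following Friday is July 27, 2018.
The following Saturday is July 28, 2018.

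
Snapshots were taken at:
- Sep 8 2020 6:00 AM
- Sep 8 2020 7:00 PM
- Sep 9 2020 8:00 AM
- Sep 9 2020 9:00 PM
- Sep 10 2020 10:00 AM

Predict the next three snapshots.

Spacing: 13, 13, 13, 13 h — constant 13 h.
Sep 10 2020 10:00 AM + 13 h = Sep 10 2020 11:00 PM.
Sep 10 2020 11:00 PM + 13 h = Sep 11 2020 12:00 PM.
Sep 11 2020 12:00 PM + 13 h = Sep 12 2020 1:00 AM.

Sep 10 2020 11:00 PM, Sep 11 2020 12:00 PM, Sep 12 2020 1:00 AM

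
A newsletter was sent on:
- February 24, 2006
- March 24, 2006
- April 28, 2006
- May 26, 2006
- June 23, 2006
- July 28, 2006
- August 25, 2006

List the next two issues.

These are Fridays at 28- or 35-day spacing (28, 35, 28, 28, 35, 28).
The pattern: 4th Friday of the month.
September 2006 — 4th Friday is September 22, 2006.
4th Friday of October 2006: October 27, 2006.

September 22, 2006; October 27, 2006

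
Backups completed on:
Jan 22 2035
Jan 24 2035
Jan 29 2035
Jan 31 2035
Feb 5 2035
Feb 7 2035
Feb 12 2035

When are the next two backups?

Every event lands on a Monday or Wednesday (gaps cycle 2, 5, 2, 5, 2, 5).
So the schedule is: every Monday and Wednesday.
The following Wednesday is Feb 14 2035.
Next Monday: Feb 19 2035.

Feb 14 2035, Feb 19 2035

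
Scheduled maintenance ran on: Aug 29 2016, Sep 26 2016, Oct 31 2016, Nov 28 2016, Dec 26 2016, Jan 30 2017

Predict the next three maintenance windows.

Feb 27 2017, Mar 27 2017, Apr 24 2017

All Mondays; the gaps (28, 35, 28, 28, 35) vary with month length.
This is the last Monday of each month.
February 2017 ends with Monday Feb 27 2017.
March 2017 ends with Monday Mar 27 2017.
April 2017 ends with Monday Apr 24 2017.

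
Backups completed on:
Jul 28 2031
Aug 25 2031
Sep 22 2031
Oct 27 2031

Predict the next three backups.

Nov 24 2031, Dec 22 2031, Jan 26 2032

Gaps: 28, 28, 35 days — a mix of 28 and 35. Every date is a Monday.
Each is the 4th Monday of its month.
November 2031 — 4th Monday is Nov 24 2031.
4th Monday of December 2031: Dec 22 2031.
4th Monday of January 2032: Jan 26 2032.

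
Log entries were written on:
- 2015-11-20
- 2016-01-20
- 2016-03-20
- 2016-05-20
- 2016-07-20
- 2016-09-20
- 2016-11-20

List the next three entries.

Each date is the 20th; the gaps (61, 60, 61, 61, 62, 61) track the month lengths.
The rule is the 20th of every 2 months.
January 2017: 2017-01-20.
Next: March 2017 → 2017-03-20.
Next: May 2017 → 2017-05-20.

2017-01-20, 2017-03-20, 2017-05-20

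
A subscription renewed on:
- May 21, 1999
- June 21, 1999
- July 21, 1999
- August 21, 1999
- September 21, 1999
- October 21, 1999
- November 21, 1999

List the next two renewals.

The day-of-month is always 21 (31, 30, 31, 31, 30, 31 days between events).
So this recurs on the 21st of each month.
December 1999: December 21, 1999.
January 2000: January 21, 2000.

December 21, 1999; January 21, 2000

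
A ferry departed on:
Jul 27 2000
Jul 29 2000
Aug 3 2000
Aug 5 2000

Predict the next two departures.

Gaps: 2, 5, 2 days — not constant, but cyclic with period 2.
The events fall on every Thursday and Saturday.
The following Thursday is Aug 10 2000.
Next Saturday: Aug 12 2000.

Aug 10 2000, Aug 12 2000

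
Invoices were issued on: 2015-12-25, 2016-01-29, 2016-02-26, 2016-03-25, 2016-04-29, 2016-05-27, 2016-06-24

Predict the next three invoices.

These are Fridays with 35, 28, 28, 35, 28, 28-day gaps.
Each is the final Friday of its month — 2016-01-29 is past the 28th, so '4th Friday' doesn't fit.
July 2016 ends with Friday 2016-07-29.
Last Friday of August 2016: 2016-08-26.
September 2016 ends with Friday 2016-09-30.

2016-07-29, 2016-08-26, 2016-09-30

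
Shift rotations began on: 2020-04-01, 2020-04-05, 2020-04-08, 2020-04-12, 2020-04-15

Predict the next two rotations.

Gaps: 4, 3, 4, 3 days — not constant, but cyclic with period 2.
The events fall on every Wednesday and Sunday.
The following Sunday is 2020-04-19.
Next Wednesday: 2020-04-22.

2020-04-19, 2020-04-22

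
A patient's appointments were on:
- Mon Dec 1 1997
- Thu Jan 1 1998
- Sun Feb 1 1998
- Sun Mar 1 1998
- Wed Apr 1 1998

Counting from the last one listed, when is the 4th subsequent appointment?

Sat Aug 1 1998

Gaps: 31, 31, 28, 31 days — not constant. Every event is on the 1st of the month.
Pattern: the 1st of each month.
Next: May 1998 → Fri May 1 1998.
June 1998: Mon Jun 1 1998.
July 1998: Wed Jul 1 1998.
August 1998: Sat Aug 1 1998.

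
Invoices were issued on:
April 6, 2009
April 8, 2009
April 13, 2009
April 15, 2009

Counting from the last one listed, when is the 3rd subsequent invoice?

Gaps: 2, 5, 2 days — not constant, but cyclic with period 2.
The events fall on every Monday and Wednesday.
The following Monday is April 20, 2009.
Next Wednesday: April 22, 2009.
The following Monday is April 27, 2009.

April 27, 2009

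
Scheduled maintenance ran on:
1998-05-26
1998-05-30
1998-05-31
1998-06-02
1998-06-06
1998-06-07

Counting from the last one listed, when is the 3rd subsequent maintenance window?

1998-06-14

Every event lands on a Tuesday or Saturday or Sunday (gaps cycle 4, 1, 2, 4, 1).
So the schedule is: every Tuesday, Saturday and Sunday.
Next Tuesday: 1998-06-09.
The following Saturday is 1998-06-13.
Next Sunday: 1998-06-14.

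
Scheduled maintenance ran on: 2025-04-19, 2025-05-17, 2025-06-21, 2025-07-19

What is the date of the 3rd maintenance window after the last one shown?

2025-10-18

All dates are Saturdays, 28, 35, 28 days apart.
Specifically, the 3rd Saturday of each month.
August 2025 — 3rd Saturday is 2025-08-16.
3rd Saturday of September 2025: 2025-09-20.
October 2025 — 3rd Saturday is 2025-10-18.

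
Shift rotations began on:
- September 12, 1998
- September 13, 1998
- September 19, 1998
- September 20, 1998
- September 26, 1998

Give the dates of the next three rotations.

Gaps: 1, 6, 1, 6 days — not constant, but cyclic with period 2.
The events fall on every Saturday and Sunday.
Next Sunday: September 27, 1998.
The following Saturday is October 3, 1998.
The following Sunday is October 4, 1998.

September 27, 1998; October 3, 1998; October 4, 1998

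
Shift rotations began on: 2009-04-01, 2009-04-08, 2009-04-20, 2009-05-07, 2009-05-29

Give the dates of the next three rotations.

2009-06-25, 2009-07-27, 2009-09-02

The spacing grows by 5 each time: 7, 12, 17, 22 days.
Next gap: 27 days. 2009-05-29 + 27 days = 2009-06-25.
Next gap: 32 days. 2009-06-25 + 32 days = 2009-07-27.
Next gap: 37 days. 2009-07-27 + 37 days = 2009-09-02.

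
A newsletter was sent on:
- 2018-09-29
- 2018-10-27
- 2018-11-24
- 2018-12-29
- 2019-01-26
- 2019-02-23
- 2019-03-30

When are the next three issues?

Every date is a Saturday; gaps 28, 28, 35, 28, 28, 35 days.
Each is the last Saturday of its month (at least one falls on the 29th or later, ruling out '4th Saturday').
Last Saturday of April 2019: 2019-04-27.
Last Saturday of May 2019: 2019-05-25.
Last Saturday of June 2019: 2019-06-29.

2019-04-27, 2019-05-25, 2019-06-29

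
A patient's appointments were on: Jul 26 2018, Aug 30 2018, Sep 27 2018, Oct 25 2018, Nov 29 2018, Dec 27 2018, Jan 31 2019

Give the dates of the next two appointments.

Feb 28 2019, Mar 28 2019

Every date is a Thursday; gaps 35, 28, 28, 35, 28, 35 days.
Each is the last Thursday of its month (at least one falls on the 29th or later, ruling out '4th Thursday').
February 2019 ends with Thursday Feb 28 2019.
Last Thursday of March 2019: Mar 28 2019.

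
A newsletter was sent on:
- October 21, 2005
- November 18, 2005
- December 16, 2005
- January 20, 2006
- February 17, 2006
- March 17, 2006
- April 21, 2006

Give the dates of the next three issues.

All dates are Fridays, 28, 28, 35, 28, 28, 35 days apart.
Specifically, the 3rd Friday of each month.
3rd Friday of May 2006: May 19, 2006.
June 2006 — 3rd Friday is June 16, 2006.
July 2006 — 3rd Friday is July 21, 2006.

May 19, 2006; June 16, 2006; July 21, 2006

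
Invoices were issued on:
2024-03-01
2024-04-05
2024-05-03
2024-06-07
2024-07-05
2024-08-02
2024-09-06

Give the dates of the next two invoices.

All dates are Fridays, 35, 28, 35, 28, 28, 35 days apart.
Specifically, the 1st Friday of each month.
1st Friday of October 2024: 2024-10-04.
1st Friday of November 2024: 2024-11-01.

2024-10-04, 2024-11-01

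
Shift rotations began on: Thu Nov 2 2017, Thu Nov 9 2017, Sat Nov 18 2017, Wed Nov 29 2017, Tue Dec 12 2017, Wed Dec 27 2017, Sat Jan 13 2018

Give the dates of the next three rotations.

Gaps: 7, 9, 11, 13, 15, 17 days — each gap is 2 larger than the previous one.
Next gap: 19 days. Sat Jan 13 2018 + 19 days = Thu Feb 1 2018.
Next gap: 21 days. Thu Feb 1 2018 + 21 days = Thu Feb 22 2018.
Next gap: 23 days. Thu Feb 22 2018 + 23 days = Sat Mar 17 2018.

Thu Feb 1 2018, Thu Feb 22 2018, Sat Mar 17 2018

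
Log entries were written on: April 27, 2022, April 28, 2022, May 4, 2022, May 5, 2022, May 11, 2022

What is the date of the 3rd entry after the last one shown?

May 19, 2022

Gaps: 1, 6, 1, 6 days — not constant, but cyclic with period 2.
The events fall on every Wednesday and Thursday.
The following Thursday is May 12, 2022.
The following Wednesday is May 18, 2022.
Next Thursday: May 19, 2022.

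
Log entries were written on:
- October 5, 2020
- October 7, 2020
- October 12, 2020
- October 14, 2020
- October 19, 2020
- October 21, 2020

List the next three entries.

October 26, 2020; October 28, 2020; November 2, 2020

The gap pattern 2, 5, 2, 5, 2 repeats every 2 events.
These are the Mondays and Wednesdays of each week.
Next Monday: October 26, 2020.
The following Wednesday is October 28, 2020.
The following Monday is November 2, 2020.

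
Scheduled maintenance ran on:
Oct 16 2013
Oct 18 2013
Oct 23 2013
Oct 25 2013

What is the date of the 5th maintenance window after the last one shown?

Nov 13 2013

Gaps: 2, 5, 2 days — not constant, but cyclic with period 2.
The events fall on every Wednesday and Friday.
The following Wednesday is Oct 30 2013.
Next Friday: Nov 1 2013.
The following Wednesday is Nov 6 2013.
Next Friday: Nov 8 2013.
Next Wednesday: Nov 13 2013.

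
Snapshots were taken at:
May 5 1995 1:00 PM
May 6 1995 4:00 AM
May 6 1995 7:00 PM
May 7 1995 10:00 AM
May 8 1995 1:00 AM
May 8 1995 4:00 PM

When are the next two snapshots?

Spacing: 15, 15, 15, 15, 15 h — constant 15 h.
May 8 1995 4:00 PM + 15 h = May 9 1995 7:00 AM.
May 9 1995 7:00 AM + 15 h = May 9 1995 10:00 PM.

May 9 1995 7:00 AM, May 9 1995 10:00 PM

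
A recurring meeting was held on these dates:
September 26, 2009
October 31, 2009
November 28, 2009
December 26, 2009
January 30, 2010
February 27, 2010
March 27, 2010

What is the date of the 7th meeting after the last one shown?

Every date is a Saturday; gaps 35, 28, 28, 35, 28, 28 days.
Each is the last Saturday of its month (at least one falls on the 29th or later, ruling out '4th Saturday').
Last Saturday of April 2010: April 24, 2010.
Last Saturday of May 2010: May 29, 2010.
Last Saturday of June 2010: June 26, 2010.
July 2010 ends with Saturday July 31, 2010.
August 2010 ends with Saturday August 28, 2010.
September 2010 ends with Saturday September 25, 2010.
October 2010 ends with Saturday October 30, 2010.

October 30, 2010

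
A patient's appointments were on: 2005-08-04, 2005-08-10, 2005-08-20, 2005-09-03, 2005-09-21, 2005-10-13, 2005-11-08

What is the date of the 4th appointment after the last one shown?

2006-04-01

Intervals are 6, 10, 14, 18, 22, 26 days — an arithmetic progression with common difference 4.
Next gap: 30 days. 2005-11-08 + 30 days = 2005-12-08.
Next gap: 34 days. 2005-12-08 + 34 days = 2006-01-11.
Next gap: 38 days. 2006-01-11 + 38 days = 2006-02-18.
Next gap: 42 days. 2006-02-18 + 42 days = 2006-04-01.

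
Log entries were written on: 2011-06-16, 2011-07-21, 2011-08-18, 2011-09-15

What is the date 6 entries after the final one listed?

These are Thursdays at 28- or 35-day spacing (35, 28, 28).
The pattern: 3rd Thursday of the month.
October 2011 — 3rd Thursday is 2011-10-20.
3rd Thursday of November 2011: 2011-11-17.
December 2011 — 3rd Thursday is 2011-12-15.
January 2012 — 3rd Thursday is 2012-01-19.
February 2012 — 3rd Thursday is 2012-02-16.
March 2012 — 3rd Thursday is 2012-03-15.

2012-03-15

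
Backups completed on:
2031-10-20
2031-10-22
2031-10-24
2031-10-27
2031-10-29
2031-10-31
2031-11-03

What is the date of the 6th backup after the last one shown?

2031-11-17

The gap pattern 2, 2, 3, 2, 2, 3 repeats every 3 events.
These are the Mondays, Wednesdays and Fridays of each week.
Next Wednesday: 2031-11-05.
The following Friday is 2031-11-07.
Next Monday: 2031-11-10.
The following Wednesday is 2031-11-12.
Next Friday: 2031-11-14.
The following Monday is 2031-11-17.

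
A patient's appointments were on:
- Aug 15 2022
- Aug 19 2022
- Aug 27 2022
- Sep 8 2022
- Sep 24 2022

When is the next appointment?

Oct 14 2022

Gaps: 4, 8, 12, 16 days — each gap is 4 larger than the previous one.
Next gap: 20 days. Sep 24 2022 + 20 days = Oct 14 2022.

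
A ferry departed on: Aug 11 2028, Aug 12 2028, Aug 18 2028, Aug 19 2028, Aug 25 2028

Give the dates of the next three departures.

Gaps: 1, 6, 1, 6 days — not constant, but cyclic with period 2.
The events fall on every Friday and Saturday.
The following Saturday is Aug 26 2028.
Next Friday: Sep 1 2028.
The following Saturday is Sep 2 2028.

Aug 26 2028, Sep 1 2028, Sep 2 2028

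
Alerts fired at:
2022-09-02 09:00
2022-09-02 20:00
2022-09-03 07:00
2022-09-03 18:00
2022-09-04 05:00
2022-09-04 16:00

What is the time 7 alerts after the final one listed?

2022-09-07 21:00

The interval is a steady 11 hours (11, 11, 11, 11, 11).
2022-09-04 16:00 + 11 h = 2022-09-05 03:00.
2022-09-05 03:00 + 11 h = 2022-09-05 14:00.
2022-09-05 14:00 + 11 h = 2022-09-06 01:00.
2022-09-06 01:00 + 11 h = 2022-09-06 12:00.
2022-09-06 12:00 + 11 h = 2022-09-06 23:00.
2022-09-06 23:00 + 11 h = 2022-09-07 10:00.
2022-09-07 10:00 + 11 h = 2022-09-07 21:00.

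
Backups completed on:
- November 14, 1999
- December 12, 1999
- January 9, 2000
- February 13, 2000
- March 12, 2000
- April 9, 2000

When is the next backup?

May 14, 2000

All dates are Sundays, 28, 28, 35, 28, 28 days apart.
Specifically, the 2nd Sunday of each month.
May 2000 — 2nd Sunday is May 14, 2000.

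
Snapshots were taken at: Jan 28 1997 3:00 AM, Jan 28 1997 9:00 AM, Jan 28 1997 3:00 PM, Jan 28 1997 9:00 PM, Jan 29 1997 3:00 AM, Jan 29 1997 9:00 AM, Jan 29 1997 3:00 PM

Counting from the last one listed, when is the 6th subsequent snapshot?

Spacing: 6, 6, 6, 6, 6, 6 h — constant 6 h.
Jan 29 1997 3:00 PM + 6 h = Jan 29 1997 9:00 PM.
Jan 29 1997 9:00 PM + 6 h = Jan 30 1997 3:00 AM.
Jan 30 1997 3:00 AM + 6 h = Jan 30 1997 9:00 AM.
Jan 30 1997 9:00 AM + 6 h = Jan 30 1997 3:00 PM.
Jan 30 1997 3:00 PM + 6 h = Jan 30 1997 9:00 PM.
Jan 30 1997 9:00 PM + 6 h = Jan 31 1997 3:00 AM.

Jan 31 1997 3:00 AM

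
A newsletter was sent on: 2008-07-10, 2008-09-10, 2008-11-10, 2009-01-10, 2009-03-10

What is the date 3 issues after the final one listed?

Gaps: 62, 61, 61, 59 days — not constant. Every event is on the 10th of the month.
Pattern: the 10th of every 2 months.
Next: May 2009 → 2009-05-10.
July 2009: 2009-07-10.
Next: September 2009 → 2009-09-10.

2009-09-10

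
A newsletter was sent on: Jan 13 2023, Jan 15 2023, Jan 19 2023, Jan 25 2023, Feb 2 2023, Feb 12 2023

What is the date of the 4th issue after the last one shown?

Apr 13 2023

The spacing grows by 2 each time: 2, 4, 6, 8, 10 days.
Next gap: 12 days. Feb 12 2023 + 12 days = Feb 24 2023.
Next gap: 14 days. Feb 24 2023 + 14 days = Mar 10 2023.
Next gap: 16 days. Mar 10 2023 + 16 days = Mar 26 2023.
Next gap: 18 days. Mar 26 2023 + 18 days = Apr 13 2023.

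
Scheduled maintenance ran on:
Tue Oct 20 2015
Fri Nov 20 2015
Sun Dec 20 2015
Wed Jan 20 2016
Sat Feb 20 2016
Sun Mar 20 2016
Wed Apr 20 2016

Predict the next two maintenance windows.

Fri May 20 2016, Mon Jun 20 2016

Each date is the 20th; the gaps (31, 30, 31, 31, 29, 31) track the month lengths.
The rule is the 20th of each month.
May 2016: Fri May 20 2016.
June 2016: Mon Jun 20 2016.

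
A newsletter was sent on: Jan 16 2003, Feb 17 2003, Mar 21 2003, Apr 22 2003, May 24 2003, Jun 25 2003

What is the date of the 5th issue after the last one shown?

Dec 2 2003

Every event comes 32 days after the last (32, 32, 32, 32, 32).
Jun 25 2003 + 32 days = Jul 27 2003.
Jul 27 2003 + 32 days = Aug 28 2003.
Aug 28 2003 + 32 days = Sep 29 2003.
Sep 29 2003 + 32 days = Oct 31 2003.
Oct 31 2003 + 32 days = Dec 2 2003.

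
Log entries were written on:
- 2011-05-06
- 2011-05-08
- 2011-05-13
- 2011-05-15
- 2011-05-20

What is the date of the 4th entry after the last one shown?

The gap pattern 2, 5, 2, 5 repeats every 2 events.
These are the Fridays and Sundays of each week.
Next Sunday: 2011-05-22.
The following Friday is 2011-05-27.
Next Sunday: 2011-05-29.
Next Friday: 2011-06-03.

2011-06-03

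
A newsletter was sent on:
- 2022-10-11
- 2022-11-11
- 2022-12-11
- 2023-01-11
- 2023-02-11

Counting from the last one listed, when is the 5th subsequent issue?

2023-07-11

The day-of-month is always 11 (31, 30, 31, 31 days between events).
So this recurs on the 11th of each month.
Next: March 2023 → 2023-03-11.
Next: April 2023 → 2023-04-11.
Next: May 2023 → 2023-05-11.
Next: June 2023 → 2023-06-11.
Next: July 2023 → 2023-07-11.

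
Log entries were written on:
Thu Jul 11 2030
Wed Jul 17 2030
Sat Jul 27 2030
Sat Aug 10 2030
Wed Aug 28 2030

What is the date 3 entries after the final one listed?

The spacing grows by 4 each time: 6, 10, 14, 18 days.
Next gap: 22 days. Wed Aug 28 2030 + 22 days = Thu Sep 19 2030.
Next gap: 26 days. Thu Sep 19 2030 + 26 days = Tue Oct 15 2030.
Next gap: 30 days. Tue Oct 15 2030 + 30 days = Thu Nov 14 2030.

Thu Nov 14 2030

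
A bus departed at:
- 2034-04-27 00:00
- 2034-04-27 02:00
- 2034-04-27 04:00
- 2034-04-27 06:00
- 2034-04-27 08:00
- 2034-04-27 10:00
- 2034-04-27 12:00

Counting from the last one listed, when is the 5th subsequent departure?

The interval is a steady 2 hours (2, 2, 2, 2, 2, 2).
2034-04-27 12:00 + 2 h = 2034-04-27 14:00.
2034-04-27 14:00 + 2 h = 2034-04-27 16:00.
2034-04-27 16:00 + 2 h = 2034-04-27 18:00.
2034-04-27 18:00 + 2 h = 2034-04-27 20:00.
2034-04-27 20:00 + 2 h = 2034-04-27 22:00.

2034-04-27 22:00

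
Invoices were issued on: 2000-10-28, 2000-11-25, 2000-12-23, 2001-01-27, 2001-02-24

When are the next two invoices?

All dates are Saturdays, 28, 28, 35, 28 days apart.
Specifically, the 4th Saturday of each month.
March 2001 — 4th Saturday is 2001-03-24.
4th Saturday of April 2001: 2001-04-28.

2001-03-24, 2001-04-28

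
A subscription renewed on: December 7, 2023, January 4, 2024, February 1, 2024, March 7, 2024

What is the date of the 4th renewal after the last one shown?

July 4, 2024

All dates are Thursdays, 28, 28, 35 days apart.
Specifically, the 1st Thursday of each month.
1st Thursday of April 2024: April 4, 2024.
May 2024 — 1st Thursday is May 2, 2024.
June 2024 — 1st Thursday is June 6, 2024.
1st Thursday of July 2024: July 4, 2024.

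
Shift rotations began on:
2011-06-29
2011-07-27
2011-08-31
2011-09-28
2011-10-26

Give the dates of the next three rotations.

Every date is a Wednesday; gaps 28, 35, 28, 28 days.
Each is the last Wednesday of its month (at least one falls on the 29th or later, ruling out '4th Wednesday').
November 2011 ends with Wednesday 2011-11-30.
Last Wednesday of December 2011: 2011-12-28.
Last Wednesday of January 2012: 2012-01-25.

2011-11-30, 2011-12-28, 2012-01-25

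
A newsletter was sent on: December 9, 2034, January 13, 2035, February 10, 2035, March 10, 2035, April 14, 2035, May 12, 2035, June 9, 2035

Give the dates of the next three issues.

Gaps: 35, 28, 28, 35, 28, 28 days — a mix of 28 and 35. Every date is a Saturday.
Each is the 2nd Saturday of its month.
2nd Saturday of July 2035: July 14, 2035.
2nd Saturday of August 2035: August 11, 2035.
September 2035 — 2nd Saturday is September 8, 2035.

July 14, 2035; August 11, 2035; September 8, 2035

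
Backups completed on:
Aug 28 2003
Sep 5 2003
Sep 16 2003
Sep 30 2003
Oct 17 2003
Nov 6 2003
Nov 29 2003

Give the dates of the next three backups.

Dec 25 2003, Jan 23 2004, Feb 24 2004

Intervals are 8, 11, 14, 17, 20, 23 days — an arithmetic progression with common difference 3.
Next gap: 26 days. Nov 29 2003 + 26 days = Dec 25 2003.
Next gap: 29 days. Dec 25 2003 + 29 days = Jan 23 2004.
Next gap: 32 days. Jan 23 2004 + 32 days = Feb 24 2004.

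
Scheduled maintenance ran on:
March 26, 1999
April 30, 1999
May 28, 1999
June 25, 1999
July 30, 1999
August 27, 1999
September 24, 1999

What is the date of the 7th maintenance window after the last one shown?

These are Fridays with 35, 28, 28, 35, 28, 28-day gaps.
Each is the final Friday of its month — April 30, 1999 is past the 28th, so '4th Friday' doesn't fit.
October 1999 ends with Friday October 29, 1999.
Last Friday of November 1999: November 26, 1999.
Last Friday of December 1999: December 31, 1999.
January 2000 ends with Friday January 28, 2000.
February 2000 ends with Friday February 25, 2000.
Last Friday of March 2000: March 31, 2000.
Last Friday of April 2000: April 28, 2000.

April 28, 2000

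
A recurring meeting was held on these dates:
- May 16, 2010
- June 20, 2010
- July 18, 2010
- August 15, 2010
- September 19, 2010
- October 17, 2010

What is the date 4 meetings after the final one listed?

February 20, 2011

Gaps: 35, 28, 28, 35, 28 days — a mix of 28 and 35. Every date is a Sunday.
Each is the 3rd Sunday of its month.
3rd Sunday of November 2010: November 21, 2010.
December 2010 — 3rd Sunday is December 19, 2010.
3rd Sunday of January 2011: January 16, 2011.
3rd Sunday of February 2011: February 20, 2011.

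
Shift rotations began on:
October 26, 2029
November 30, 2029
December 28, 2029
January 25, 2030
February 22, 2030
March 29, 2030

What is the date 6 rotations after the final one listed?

September 27, 2030

Every date is a Friday; gaps 35, 28, 28, 28, 35 days.
Each is the last Friday of its month (at least one falls on the 29th or later, ruling out '4th Friday').
April 2030 ends with Friday April 26, 2030.
May 2030 ends with Friday May 31, 2030.
Last Friday of June 2030: June 28, 2030.
Last Friday of July 2030: July 26, 2030.
August 2030 ends with Friday August 30, 2030.
September 2030 ends with Friday September 27, 2030.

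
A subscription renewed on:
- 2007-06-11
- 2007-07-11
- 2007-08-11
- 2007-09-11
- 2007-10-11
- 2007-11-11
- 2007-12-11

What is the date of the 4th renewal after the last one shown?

Each date is the 11th; the gaps (30, 31, 31, 30, 31, 30) track the month lengths.
The rule is the 11th of each month.
January 2008: 2008-01-11.
Next: February 2008 → 2008-02-11.
Next: March 2008 → 2008-03-11.
April 2008: 2008-04-11.

2008-04-11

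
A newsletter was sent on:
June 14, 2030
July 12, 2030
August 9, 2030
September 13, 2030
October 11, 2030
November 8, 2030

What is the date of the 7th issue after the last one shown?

June 13, 2031

All dates are Fridays, 28, 28, 35, 28, 28 days apart.
Specifically, the 2nd Friday of each month.
2nd Friday of December 2030: December 13, 2030.
January 2031 — 2nd Friday is January 10, 2031.
2nd Friday of February 2031: February 14, 2031.
2nd Friday of March 2031: March 14, 2031.
2nd Friday of April 2031: April 11, 2031.
2nd Friday of May 2031: May 9, 2031.
June 2031 — 2nd Friday is June 13, 2031.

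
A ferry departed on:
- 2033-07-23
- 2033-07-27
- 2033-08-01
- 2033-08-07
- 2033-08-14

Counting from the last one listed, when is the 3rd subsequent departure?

2033-09-10

Intervals are 4, 5, 6, 7 days — an arithmetic progression with common difference 1.
Next gap: 8 days. 2033-08-14 + 8 days = 2033-08-22.
Next gap: 9 days. 2033-08-22 + 9 days = 2033-08-31.
Next gap: 10 days. 2033-08-31 + 10 days = 2033-09-10.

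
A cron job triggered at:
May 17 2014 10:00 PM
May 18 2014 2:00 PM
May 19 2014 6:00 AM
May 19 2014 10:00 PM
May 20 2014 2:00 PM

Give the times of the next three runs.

Gaps: 16, 16, 16, 16 hours — each event is 16 hours after the previous one.
May 20 2014 2:00 PM + 16 h = May 21 2014 6:00 AM.
May 21 2014 6:00 AM + 16 h = May 21 2014 10:00 PM.
May 21 2014 10:00 PM + 16 h = May 22 2014 2:00 PM.

May 21 2014 6:00 AM, May 21 2014 10:00 PM, May 22 2014 2:00 PM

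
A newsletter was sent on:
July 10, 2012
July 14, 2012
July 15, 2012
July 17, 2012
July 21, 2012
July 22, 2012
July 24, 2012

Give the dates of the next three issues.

July 28, 2012; July 29, 2012; July 31, 2012

Every event lands on a Tuesday or Saturday or Sunday (gaps cycle 4, 1, 2, 4, 1, 2).
So the schedule is: every Tuesday, Saturday and Sunday.
Next Saturday: July 28, 2012.
The following Sunday is July 29, 2012.
Next Tuesday: July 31, 2012.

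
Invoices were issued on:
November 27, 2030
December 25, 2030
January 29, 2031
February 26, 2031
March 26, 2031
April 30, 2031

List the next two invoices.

Every date is a Wednesday; gaps 28, 35, 28, 28, 35 days.
Each is the last Wednesday of its month (at least one falls on the 29th or later, ruling out '4th Wednesday').
Last Wednesday of May 2031: May 28, 2031.
June 2031 ends with Wednesday June 25, 2031.

May 28, 2031; June 25, 2031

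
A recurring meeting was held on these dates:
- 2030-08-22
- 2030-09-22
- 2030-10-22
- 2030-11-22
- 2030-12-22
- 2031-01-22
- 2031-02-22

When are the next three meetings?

Each date is the 22nd; the gaps (31, 30, 31, 30, 31, 31) track the month lengths.
The rule is the 22nd of each month.
Next: March 2031 → 2031-03-22.
Next: April 2031 → 2031-04-22.
May 2031: 2031-05-22.

2031-03-22, 2031-04-22, 2031-05-22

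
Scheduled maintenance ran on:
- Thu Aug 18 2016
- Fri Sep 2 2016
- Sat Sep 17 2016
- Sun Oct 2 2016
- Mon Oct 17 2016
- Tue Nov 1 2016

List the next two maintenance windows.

Every event comes 15 days after the last (15, 15, 15, 15, 15).
Tue Nov 1 2016 + 15 days = Wed Nov 16 2016.
Wed Nov 16 2016 + 15 days = Thu Dec 1 2016.

Wed Nov 16 2016, Thu Dec 1 2016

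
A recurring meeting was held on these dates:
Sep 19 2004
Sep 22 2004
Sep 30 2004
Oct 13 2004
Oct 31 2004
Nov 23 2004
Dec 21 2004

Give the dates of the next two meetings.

Jan 23 2005, Mar 2 2005

The spacing grows by 5 each time: 3, 8, 13, 18, 23, 28 days.
Next gap: 33 days. Dec 21 2004 + 33 days = Jan 23 2005.
Next gap: 38 days. Jan 23 2005 + 38 days = Mar 2 2005.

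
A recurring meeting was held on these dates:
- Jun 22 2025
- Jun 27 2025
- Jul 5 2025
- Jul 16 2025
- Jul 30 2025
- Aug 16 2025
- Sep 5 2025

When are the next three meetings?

The spacing grows by 3 each time: 5, 8, 11, 14, 17, 20 days.
Next gap: 23 days. Sep 5 2025 + 23 days = Sep 28 2025.
Next gap: 26 days. Sep 28 2025 + 26 days = Oct 24 2025.
Next gap: 29 days. Oct 24 2025 + 29 days = Nov 22 2025.

Sep 28 2025, Oct 24 2025, Nov 22 2025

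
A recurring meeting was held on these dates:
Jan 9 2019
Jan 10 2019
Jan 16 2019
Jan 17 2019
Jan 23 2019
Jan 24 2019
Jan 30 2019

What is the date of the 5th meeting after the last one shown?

Feb 14 2019

The gap pattern 1, 6, 1, 6, 1, 6 repeats every 2 events.
These are the Wednesdays and Thursdays of each week.
Next Thursday: Jan 31 2019.
The following Wednesday is Feb 6 2019.
Next Thursday: Feb 7 2019.
Next Wednesday: Feb 13 2019.
The following Thursday is Feb 14 2019.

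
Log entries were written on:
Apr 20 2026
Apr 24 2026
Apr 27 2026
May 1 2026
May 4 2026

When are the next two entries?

May 8 2026, May 11 2026

Gaps: 4, 3, 4, 3 days — not constant, but cyclic with period 2.
The events fall on every Monday and Friday.
The following Friday is May 8 2026.
Next Monday: May 11 2026.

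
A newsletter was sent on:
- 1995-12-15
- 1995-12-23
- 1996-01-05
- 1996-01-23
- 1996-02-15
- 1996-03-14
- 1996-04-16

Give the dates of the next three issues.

Intervals are 8, 13, 18, 23, 28, 33 days — an arithmetic progression with common difference 5.
Next gap: 38 days. 1996-04-16 + 38 days = 1996-05-24.
Next gap: 43 days. 1996-05-24 + 43 days = 1996-07-06.
Next gap: 48 days. 1996-07-06 + 48 days = 1996-08-23.

1996-05-24, 1996-07-06, 1996-08-23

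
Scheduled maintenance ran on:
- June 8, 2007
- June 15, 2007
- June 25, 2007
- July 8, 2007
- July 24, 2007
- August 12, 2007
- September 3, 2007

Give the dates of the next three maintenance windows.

Intervals are 7, 10, 13, 16, 19, 22 days — an arithmetic progression with common difference 3.
Next gap: 25 days. September 3, 2007 + 25 days = September 28, 2007.
Next gap: 28 days. September 28, 2007 + 28 days = October 26, 2007.
Next gap: 31 days. October 26, 2007 + 31 days = November 26, 2007.

September 28, 2007; October 26, 2007; November 26, 2007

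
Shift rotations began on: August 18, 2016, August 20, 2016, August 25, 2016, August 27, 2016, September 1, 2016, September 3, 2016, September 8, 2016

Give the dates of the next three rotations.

Gaps: 2, 5, 2, 5, 2, 5 days — not constant, but cyclic with period 2.
The events fall on every Thursday and Saturday.
The following Saturday is September 10, 2016.
The following Thursday is September 15, 2016.
Next Saturday: September 17, 2016.

September 10, 2016; September 15, 2016; September 17, 2016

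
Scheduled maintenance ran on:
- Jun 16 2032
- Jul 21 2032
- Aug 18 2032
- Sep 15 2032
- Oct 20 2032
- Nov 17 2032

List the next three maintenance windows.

Dec 15 2032, Jan 19 2033, Feb 16 2033

Gaps: 35, 28, 28, 35, 28 days — a mix of 28 and 35. Every date is a Wednesday.
Each is the 3rd Wednesday of its month.
3rd Wednesday of December 2032: Dec 15 2032.
3rd Wednesday of January 2033: Jan 19 2033.
February 2033 — 3rd Wednesday is Feb 16 2033.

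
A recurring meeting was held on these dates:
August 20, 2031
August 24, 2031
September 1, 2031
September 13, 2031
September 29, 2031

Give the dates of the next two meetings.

Gaps: 4, 8, 12, 16 days — each gap is 4 larger than the previous one.
Next gap: 20 days. September 29, 2031 + 20 days = October 19, 2031.
Next gap: 24 days. October 19, 2031 + 24 days = November 12, 2031.

October 19, 2031; November 12, 2031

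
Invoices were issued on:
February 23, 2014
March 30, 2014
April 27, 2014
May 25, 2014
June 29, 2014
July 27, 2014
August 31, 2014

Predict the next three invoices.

September 28, 2014; October 26, 2014; November 30, 2014

These are Sundays with 35, 28, 28, 35, 28, 35-day gaps.
Each is the final Sunday of its month — March 30, 2014 is past the 28th, so '4th Sunday' doesn't fit.
Last Sunday of September 2014: September 28, 2014.
Last Sunday of October 2014: October 26, 2014.
November 2014 ends with Sunday November 30, 2014.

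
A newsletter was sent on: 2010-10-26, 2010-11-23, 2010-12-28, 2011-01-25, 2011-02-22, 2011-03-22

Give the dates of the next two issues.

These are Tuesdays at 28- or 35-day spacing (28, 35, 28, 28, 28).
The pattern: 4th Tuesday of the month.
April 2011 — 4th Tuesday is 2011-04-26.
4th Tuesday of May 2011: 2011-05-24.

2011-04-26, 2011-05-24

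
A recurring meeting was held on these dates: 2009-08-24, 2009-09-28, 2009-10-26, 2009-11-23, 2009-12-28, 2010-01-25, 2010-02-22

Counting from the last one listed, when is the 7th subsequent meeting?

These are Mondays at 28- or 35-day spacing (35, 28, 28, 35, 28, 28).
The pattern: 4th Monday of the month.
4th Monday of March 2010: 2010-03-22.
April 2010 — 4th Monday is 2010-04-26.
May 2010 — 4th Monday is 2010-05-24.
June 2010 — 4th Monday is 2010-06-28.
July 2010 — 4th Monday is 2010-07-26.
4th Monday of August 2010: 2010-08-23.
September 2010 — 4th Monday is 2010-09-27.

2010-09-27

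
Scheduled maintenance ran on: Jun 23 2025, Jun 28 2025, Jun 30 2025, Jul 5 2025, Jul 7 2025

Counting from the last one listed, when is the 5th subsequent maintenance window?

Every event lands on a Monday or Saturday (gaps cycle 5, 2, 5, 2).
So the schedule is: every Monday and Saturday.
Next Saturday: Jul 12 2025.
The following Monday is Jul 14 2025.
Next Saturday: Jul 19 2025.
The following Monday is Jul 21 2025.
Next Saturday: Jul 26 2025.

Jul 26 2025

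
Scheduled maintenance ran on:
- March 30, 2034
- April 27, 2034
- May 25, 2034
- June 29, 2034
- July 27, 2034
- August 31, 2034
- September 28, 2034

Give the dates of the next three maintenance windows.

October 26, 2034; November 30, 2034; December 28, 2034

Every date is a Thursday; gaps 28, 28, 35, 28, 35, 28 days.
Each is the last Thursday of its month (at least one falls on the 29th or later, ruling out '4th Thursday').
Last Thursday of October 2034: October 26, 2034.
Last Thursday of November 2034: November 30, 2034.
Last Thursday of December 2034: December 28, 2034.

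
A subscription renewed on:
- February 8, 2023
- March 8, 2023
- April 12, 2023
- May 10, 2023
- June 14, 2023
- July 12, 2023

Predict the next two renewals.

August 9, 2023; September 13, 2023

All dates are Wednesdays, 28, 35, 28, 35, 28 days apart.
Specifically, the 2nd Wednesday of each month.
August 2023 — 2nd Wednesday is August 9, 2023.
2nd Wednesday of September 2023: September 13, 2023.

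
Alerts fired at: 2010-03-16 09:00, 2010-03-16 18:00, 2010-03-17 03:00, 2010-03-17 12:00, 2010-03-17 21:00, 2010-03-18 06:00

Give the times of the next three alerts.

2010-03-18 15:00, 2010-03-19 00:00, 2010-03-19 09:00

The interval is a steady 9 hours (9, 9, 9, 9, 9).
2010-03-18 06:00 + 9 h = 2010-03-18 15:00.
2010-03-18 15:00 + 9 h = 2010-03-19 00:00.
2010-03-19 00:00 + 9 h = 2010-03-19 09:00.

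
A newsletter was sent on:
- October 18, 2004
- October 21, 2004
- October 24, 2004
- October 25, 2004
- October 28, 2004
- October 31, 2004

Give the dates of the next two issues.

The gap pattern 3, 3, 1, 3, 3 repeats every 3 events.
These are the Mondays, Thursdays and Sundays of each week.
The following Monday is November 1, 2004.
The following Thursday is November 4, 2004.

November 1, 2004; November 4, 2004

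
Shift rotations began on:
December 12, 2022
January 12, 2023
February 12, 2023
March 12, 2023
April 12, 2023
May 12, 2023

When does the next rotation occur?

Each date is the 12th; the gaps (31, 31, 28, 31, 30) track the month lengths.
The rule is the 12th of each month.
June 2023: June 12, 2023.

June 12, 2023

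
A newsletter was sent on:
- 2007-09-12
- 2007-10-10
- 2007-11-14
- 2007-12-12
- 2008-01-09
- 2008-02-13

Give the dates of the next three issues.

2008-03-12, 2008-04-09, 2008-05-14

These are Wednesdays at 28- or 35-day spacing (28, 35, 28, 28, 35).
The pattern: 2nd Wednesday of the month.
March 2008 — 2nd Wednesday is 2008-03-12.
April 2008 — 2nd Wednesday is 2008-04-09.
May 2008 — 2nd Wednesday is 2008-05-14.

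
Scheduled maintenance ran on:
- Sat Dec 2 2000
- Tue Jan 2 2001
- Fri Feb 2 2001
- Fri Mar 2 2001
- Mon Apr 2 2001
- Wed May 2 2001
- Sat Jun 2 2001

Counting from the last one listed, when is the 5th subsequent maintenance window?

Fri Nov 2 2001

Each date is the 2nd; the gaps (31, 31, 28, 31, 30, 31) track the month lengths.
The rule is the 2nd of each month.
Next: July 2001 → Mon Jul 2 2001.
Next: August 2001 → Thu Aug 2 2001.
September 2001: Sun Sep 2 2001.
October 2001: Tue Oct 2 2001.
November 2001: Fri Nov 2 2001.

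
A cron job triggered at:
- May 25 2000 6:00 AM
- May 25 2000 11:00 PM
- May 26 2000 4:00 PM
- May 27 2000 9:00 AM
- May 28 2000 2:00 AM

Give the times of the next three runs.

May 28 2000 7:00 PM, May 29 2000 12:00 PM, May 30 2000 5:00 AM

Spacing: 17, 17, 17, 17 h — constant 17 h.
May 28 2000 2:00 AM + 17 h = May 28 2000 7:00 PM.
May 28 2000 7:00 PM + 17 h = May 29 2000 12:00 PM.
May 29 2000 12:00 PM + 17 h = May 30 2000 5:00 AM.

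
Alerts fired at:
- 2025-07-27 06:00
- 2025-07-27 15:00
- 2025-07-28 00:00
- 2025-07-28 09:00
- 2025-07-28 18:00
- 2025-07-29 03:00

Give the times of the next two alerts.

Spacing: 9, 9, 9, 9, 9 h — constant 9 h.
2025-07-29 03:00 + 9 h = 2025-07-29 12:00.
2025-07-29 12:00 + 9 h = 2025-07-29 21:00.

2025-07-29 12:00, 2025-07-29 21:00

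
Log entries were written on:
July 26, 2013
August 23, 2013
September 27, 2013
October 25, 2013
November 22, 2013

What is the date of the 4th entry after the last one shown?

March 28, 2014

These are Fridays at 28- or 35-day spacing (28, 35, 28, 28).
The pattern: 4th Friday of the month.
4th Friday of December 2013: December 27, 2013.
January 2014 — 4th Friday is January 24, 2014.
February 2014 — 4th Friday is February 28, 2014.
March 2014 — 4th Friday is March 28, 2014.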